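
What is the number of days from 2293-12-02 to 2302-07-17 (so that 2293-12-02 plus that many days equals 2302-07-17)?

3148

Dec 2, 2293 → Dec 2, 2294: 365 days.
Dec 2, 2294 → Dec 2, 2295: 365 days.
Dec 2, 2295 → Dec 2, 2296: 366 days (Feb 29, 2296 is in that span).
Dec 2, 2296 → Dec 2, 2297: 365 days.
Dec 2, 2297 → Dec 2, 2298: 365 days.
Dec 2, 2298 → Dec 2, 2299: 365 days.
Dec 2, 2299 → Dec 2, 2300: 365 days.
Dec 2, 2300 → Dec 2, 2301: 365 days.
Dec 2, 2301 → Jan 2, 2302: 31 days (December has 31).
Jan 2, 2302 → Feb 2, 2302: 31 days (January has 31).
Feb 2, 2302 → Mar 2, 2302: 28 days (February has 28).
Mar 2, 2302 → Apr 2, 2302: 31 days (March has 31).
Apr 2, 2302 → May 2, 2302: 30 days (April has 30).
May 2, 2302 → Jun 2, 2302: 31 days (May has 31).
Jun 2, 2302 → Jul 2, 2302: 30 days (June has 30).
Jul 2, 2302 → Jul 17, 2302: 15 days.
Total: 3148 days.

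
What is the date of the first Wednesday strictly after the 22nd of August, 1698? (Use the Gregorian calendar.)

August 27, 1698

Aug 22, 1698 is a Friday.
From Friday to the next Wednesday is 5 days.
Aug 22, 1698 + 5 = Aug 27, 1698.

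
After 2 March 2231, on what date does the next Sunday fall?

March 6, 2231

Mar 2, 2231 is a Wednesday.
From Wednesday to the next Sunday is 4 days.
Mar 2, 2231 + 4 = Mar 6, 2231.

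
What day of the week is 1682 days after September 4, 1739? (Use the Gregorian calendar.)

Sunday

First find the weekday of Sep 4, 1739. Doomsday rule: the anchor day for the 1700s is Sunday. For year 39: 39÷12 = 3 r 3, and 3÷4 = 0, so 3+3+0 = 6.
Sunday + 6 ≡ Saturday — that's 1739's doomsday.
In September the doomsday date is Sep 5.
Sep 4 is 1 day before Sep 5; 1 mod 7 = 1, so Saturday − 1 = Friday.
1682 mod 7 = 2, so 1682 days after a Friday is Friday + 2 = Sunday.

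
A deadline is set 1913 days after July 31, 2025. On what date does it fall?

+365 (one year) → Jul 31, 2026 (1548 left).
+365 (one year) → Jul 31, 2027 (1183 left).
+366 (one year; includes Feb 29, 2028) → Jul 31, 2028 (817 left).
+365 (one year) → Jul 31, 2029 (452 left).
+365 (one year) → Jul 31, 2030 (87 left).
Jul has 31 days: +1 → Aug 1, 2030 (86 left).
Aug has 31 days: +31 → Sep 1, 2030 (55 left).
Sep has 30 days: +30 → Oct 1, 2030 (25 left).
+25 → Oct 26, 2030.

October 26, 2030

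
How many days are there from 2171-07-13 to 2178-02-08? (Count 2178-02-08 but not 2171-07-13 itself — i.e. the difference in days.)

2402

Jul 13, 2171 → Jul 13, 2172: 366 days (Feb 29, 2172 is in that span).
Jul 13, 2172 → Jul 13, 2173: 365 days.
Jul 13, 2173 → Jul 13, 2174: 365 days.
Jul 13, 2174 → Jul 13, 2175: 365 days.
Jul 13, 2175 → Jul 13, 2176: 366 days (Feb 29, 2176 is in that span).
Jul 13, 2176 → Jul 13, 2177: 365 days.
Jul 13, 2177 → Aug 13, 2177: 31 days (July has 31).
Aug 13, 2177 → Sep 13, 2177: 31 days (August has 31).
Sep 13, 2177 → Oct 13, 2177: 30 days (September has 30).
Oct 13, 2177 → Nov 13, 2177: 31 days (October has 31).
Nov 13, 2177 → Dec 13, 2177: 30 days (November has 30).
Dec 13, 2177 → Jan 13, 2178: 31 days (December has 31).
Jan 13, 2178 → Feb 8, 2178: 26 days.
Total: 2402 days.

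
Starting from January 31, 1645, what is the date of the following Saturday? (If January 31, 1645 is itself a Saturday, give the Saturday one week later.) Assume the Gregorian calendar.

Jan 31, 1645 is a Tuesday.
From Tuesday to the next Saturday is 4 days.
Jan 31, 1645 + 4 = Feb 4, 1645.

February 4, 1645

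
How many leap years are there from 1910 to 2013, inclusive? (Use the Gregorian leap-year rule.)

26

Multiples of 4 in [1910,2013]: 26.
Of those, multiples of 100: 1 (not leap unless ÷400).
Multiples of 400: 1.
Leap years = 26 − 1 + 1 = 26.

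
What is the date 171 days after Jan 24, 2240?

July 13, 2240

Jan has 31 days: +8 → Feb 1, 2240 (163 left).
Feb has 29 days: +29 → Mar 1, 2240 (134 left).
Mar has 31 days: +31 → Apr 1, 2240 (103 left).
Apr has 30 days: +30 → May 1, 2240 (73 left).
May has 31 days: +31 → Jun 1, 2240 (42 left).
Jun has 30 days: +30 → Jul 1, 2240 (12 left).
+12 → Jul 13, 2240.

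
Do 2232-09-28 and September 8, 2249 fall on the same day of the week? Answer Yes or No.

From Sep 28, 2232 to Sep 8, 2249 is 6189 days.
6189 mod 7 = 1, so they are different weekdays.
(Sep 28, 2232 is a Friday; Sep 8, 2249 is a Saturday.)

No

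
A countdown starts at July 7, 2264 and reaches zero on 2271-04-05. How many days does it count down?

2463

Jul 7, 2264 → Jul 7, 2265: 365 days.
Jul 7, 2265 → Jul 7, 2266: 365 days.
Jul 7, 2266 → Jul 7, 2267: 365 days.
Jul 7, 2267 → Jul 7, 2268: 366 days (Feb 29, 2268 is in that span).
Jul 7, 2268 → Jul 7, 2269: 365 days.
Jul 7, 2269 → Jul 7, 2270: 365 days.
Jul 7, 2270 → Aug 7, 2270: 31 days (July has 31).
Aug 7, 2270 → Sep 7, 2270: 31 days (August has 31).
Sep 7, 2270 → Oct 7, 2270: 30 days (September has 30).
Oct 7, 2270 → Nov 7, 2270: 31 days (October has 31).
Nov 7, 2270 → Dec 7, 2270: 30 days (November has 30).
Dec 7, 2270 → Jan 7, 2271: 31 days (December has 31).
Jan 7, 2271 → Feb 7, 2271: 31 days (January has 31).
Feb 7, 2271 → Mar 7, 2271: 28 days (February has 28).
Mar 7, 2271 → Apr 5, 2271: 29 days.
Total: 2463 days.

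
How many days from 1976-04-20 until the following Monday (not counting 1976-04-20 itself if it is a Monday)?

Apr 20, 1976 is a Tuesday.
From Tuesday to the next Monday is 6 days.

6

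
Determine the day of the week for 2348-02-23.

Monday

Doomsday rule: the anchor day for the 2300s is Wednesday. For year 48: 48÷12 = 4 r 0, and 0÷4 = 0, so 4+0+0 = 4.
Wednesday + 4 ≡ Sunday — that's 2348's doomsday.
In February the doomsday date is Feb 29 (2348 is a leap year (divisible by 4)).
Feb 23 is 6 days before Feb 29; 6 mod 7 = 6, so Sunday − 6 = Monday.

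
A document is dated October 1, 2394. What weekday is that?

Saturday

Doomsday rule: the anchor day for the 2300s is Wednesday. For year 94: 94÷12 = 7 r 10, and 10÷4 = 2, so 7+10+2 = 19.
Wednesday + 19 ≡ Monday — that's 2394's doomsday.
In October the doomsday date is Oct 10.
Oct 1 is 9 days before Oct 10; 9 mod 7 = 2, so Monday − 2 = Saturday.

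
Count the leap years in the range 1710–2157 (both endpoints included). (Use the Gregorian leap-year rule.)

109

Multiples of 4 in [1710,2157]: 112.
Of those, multiples of 100: 4 (not leap unless ÷400).
Multiples of 400: 1.
Leap years = 112 − 4 + 1 = 109.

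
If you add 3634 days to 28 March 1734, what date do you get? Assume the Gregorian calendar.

+365 (one year) → Mar 28, 1735 (3269 left).
+366 (one year; includes Feb 29, 1736) → Mar 28, 1736 (2903 left).
+365 (one year) → Mar 28, 1737 (2538 left).
+365 (one year) → Mar 28, 1738 (2173 left).
+365 (one year) → Mar 28, 1739 (1808 left).
+366 (one year; includes Feb 29, 1740) → Mar 28, 1740 (1442 left).
+365 (one year) → Mar 28, 1741 (1077 left).
+365 (one year) → Mar 28, 1742 (712 left).
+365 (one year) → Mar 28, 1743 (347 left).
Mar has 31 days: +4 → Apr 1, 1743 (343 left).
Apr has 30 days: +30 → May 1, 1743 (313 left).
May has 31 days: +31 → Jun 1, 1743 (282 left).
Jun has 30 days: +30 → Jul 1, 1743 (252 left).
Jul has 31 days: +31 → Aug 1, 1743 (221 left).
Aug has 31 days: +31 → Sep 1, 1743 (190 left).
Sep has 30 days: +30 → Oct 1, 1743 (160 left).
Oct has 31 days: +31 → Nov 1, 1743 (129 left).
Nov has 30 days: +30 → Dec 1, 1743 (99 left).
Dec has 31 days: +31 → Jan 1, 1744 (68 left).
Jan has 31 days: +31 → Feb 1, 1744 (37 left).
Feb has 29 days: +29 → Mar 1, 1744 (8 left).
+8 → Mar 9, 1744.

March 9, 1744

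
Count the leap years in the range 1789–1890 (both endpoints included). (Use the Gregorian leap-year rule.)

24

Multiples of 4 in [1789,1890]: 25.
Of those, multiples of 100: 1 (not leap unless ÷400).
Multiples of 400: 0.
Leap years = 25 − 1 + 0 = 24.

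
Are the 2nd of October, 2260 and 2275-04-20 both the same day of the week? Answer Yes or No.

From Oct 2, 2260 to Apr 20, 2275 is 5313 days.
5313 mod 7 = 0, so they are the same weekday.
(Oct 2, 2260 is a Tuesday; Apr 20, 2275 is a Tuesday.)

Yes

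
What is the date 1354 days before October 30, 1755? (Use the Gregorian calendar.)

−365 (one year) → Oct 30, 1754 (989 left).
−365 (one year) → Oct 30, 1753 (624 left).
−365 (one year) → Oct 30, 1752 (259 left).
−30 → Sep 30, 1752 (end of Sep, 30 days; 229 left).
−30 → Aug 31, 1752 (end of Aug, 31 days; 199 left).
−31 → Jul 31, 1752 (end of Jul, 31 days; 168 left).
−31 → Jun 30, 1752 (end of Jun, 30 days; 137 left).
−30 → May 31, 1752 (end of May, 31 days; 107 left).
−31 → Apr 30, 1752 (end of Apr, 30 days; 76 left).
−30 → Mar 31, 1752 (end of Mar, 31 days; 46 left).
−31 → Feb 29, 1752 (end of Feb, 29 days; 15 left).
−15 → Feb 14, 1752.

February 14, 1752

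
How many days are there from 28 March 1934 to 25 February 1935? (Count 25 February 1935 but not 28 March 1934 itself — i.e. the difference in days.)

334

Mar 28, 1934 → Apr 28, 1934: 31 days (March has 31).
Apr 28, 1934 → May 28, 1934: 30 days (April has 30).
May 28, 1934 → Jun 28, 1934: 31 days (May has 31).
Jun 28, 1934 → Jul 28, 1934: 30 days (June has 30).
Jul 28, 1934 → Aug 28, 1934: 31 days (July has 31).
Aug 28, 1934 → Sep 28, 1934: 31 days (August has 31).
Sep 28, 1934 → Oct 28, 1934: 30 days (September has 30).
Oct 28, 1934 → Nov 28, 1934: 31 days (October has 31).
Nov 28, 1934 → Dec 28, 1934: 30 days (November has 30).
Dec 28, 1934 → Jan 28, 1935: 31 days (December has 31).
Jan 28, 1935 → Feb 25, 1935: 28 days.
Total: 334 days.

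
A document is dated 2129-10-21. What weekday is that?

Friday

January 1, 2129 is a Saturday.
Jan 1, 2129 → Feb 1, 2129: 31 days (January has 31).
Feb 1, 2129 → Mar 1, 2129: 28 days (February has 28).
Mar 1, 2129 → Apr 1, 2129: 31 days (March has 31).
Apr 1, 2129 → May 1, 2129: 30 days (April has 30).
May 1, 2129 → Jun 1, 2129: 31 days (May has 31).
Jun 1, 2129 → Jul 1, 2129: 30 days (June has 30).
Jul 1, 2129 → Aug 1, 2129: 31 days (July has 31).
Aug 1, 2129 → Sep 1, 2129: 31 days (August has 31).
Sep 1, 2129 → Oct 1, 2129: 30 days (September has 30).
Oct 1, 2129 → Oct 21, 2129: 20 days.
Total: 293 days.
293 mod 7 = 6, so Saturday + 6 = Friday.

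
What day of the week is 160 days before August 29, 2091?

Thursday

First find the weekday of Aug 29, 2091. Doomsday rule: the anchor day for the 2000s is Tuesday. For year 91: 91÷12 = 7 r 7, and 7÷4 = 1, so 7+7+1 = 15.
Tuesday + 15 ≡ Wednesday — that's 2091's doomsday.
In August the doomsday date is Aug 8.
Aug 29 is 21 days after Aug 8; 21 mod 7 = 0, so Wednesday + 0 = Wednesday.
160 mod 7 = 6, so 160 days before a Wednesday is Wednesday − 6 = Thursday.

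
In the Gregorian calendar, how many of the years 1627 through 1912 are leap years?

69

Multiples of 4 in [1627,1912]: 72.
Of those, multiples of 100: 3 (not leap unless ÷400).
Multiples of 400: 0.
Leap years = 72 − 3 + 0 = 69.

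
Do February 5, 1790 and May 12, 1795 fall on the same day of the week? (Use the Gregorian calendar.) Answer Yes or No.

No

From Feb 5, 1790 to May 12, 1795 is 1922 days.
1922 mod 7 = 4, so they are different weekdays.
(Feb 5, 1790 is a Friday; May 12, 1795 is a Tuesday.)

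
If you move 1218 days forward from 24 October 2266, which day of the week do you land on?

Wednesday

Oct 24, 2266 is a Wednesday.
1218 mod 7 = 0, so 1218 days after a Wednesday is Wednesday + 0 = Wednesday.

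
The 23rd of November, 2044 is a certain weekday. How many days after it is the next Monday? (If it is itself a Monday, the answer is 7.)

Nov 23, 2044 is a Wednesday.
From Wednesday to the next Monday is 5 days.

5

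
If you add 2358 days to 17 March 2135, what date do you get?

August 30, 2141

+366 (one year; includes Feb 29, 2136) → Mar 17, 2136 (1992 left).
+365 (one year) → Mar 17, 2137 (1627 left).
+365 (one year) → Mar 17, 2138 (1262 left).
+365 (one year) → Mar 17, 2139 (897 left).
+366 (one year; includes Feb 29, 2140) → Mar 17, 2140 (531 left).
+365 (one year) → Mar 17, 2141 (166 left).
Mar has 31 days: +15 → Apr 1, 2141 (151 left).
Apr has 30 days: +30 → May 1, 2141 (121 left).
May has 31 days: +31 → Jun 1, 2141 (90 left).
Jun has 30 days: +30 → Jul 1, 2141 (60 left).
Jul has 31 days: +31 → Aug 1, 2141 (29 left).
+29 → Aug 30, 2141.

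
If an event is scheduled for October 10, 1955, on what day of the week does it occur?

January 1, 1955 is a Saturday.
Jan 1, 1955 → Feb 1, 1955: 31 days (January has 31).
Feb 1, 1955 → Mar 1, 1955: 28 days (February has 28).
Mar 1, 1955 → Apr 1, 1955: 31 days (March has 31).
Apr 1, 1955 → May 1, 1955: 30 days (April has 30).
May 1, 1955 → Jun 1, 1955: 31 days (May has 31).
Jun 1, 1955 → Jul 1, 1955: 30 days (June has 30).
Jul 1, 1955 → Aug 1, 1955: 31 days (July has 31).
Aug 1, 1955 → Sep 1, 1955: 31 days (August has 31).
Sep 1, 1955 → Oct 1, 1955: 30 days (September has 30).
Oct 1, 1955 → Oct 10, 1955: 9 days.
Total: 282 days.
282 mod 7 = 2, so Saturday + 2 = Monday.

Monday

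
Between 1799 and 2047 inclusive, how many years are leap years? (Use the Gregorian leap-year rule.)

60

Multiples of 4 in [1799,2047]: 62.
Of those, multiples of 100: 3 (not leap unless ÷400).
Multiples of 400: 1.
Leap years = 62 − 3 + 1 = 60.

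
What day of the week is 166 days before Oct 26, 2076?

Wednesday

First find the weekday of Oct 26, 2076. Doomsday rule: the anchor day for the 2000s is Tuesday. For year 76: 76÷12 = 6 r 4, and 4÷4 = 1, so 6+4+1 = 11.
Tuesday + 11 ≡ Saturday — that's 2076's doomsday.
In October the doomsday date is Oct 10.
Oct 26 is 16 days after Oct 10; 16 mod 7 = 2, so Saturday + 2 = Monday.
166 mod 7 = 5, so 166 days before a Monday is Monday − 5 = Wednesday.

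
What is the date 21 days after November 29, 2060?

Nov has 30 days: +2 → Dec 1, 2060 (19 left).
+19 → Dec 20, 2060.

December 20, 2060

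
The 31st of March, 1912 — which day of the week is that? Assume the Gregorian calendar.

Doomsday rule: the anchor day for the 1900s is Wednesday. For year 12: 12÷12 = 1 r 0, and 0÷4 = 0, so 1+0+0 = 1.
Wednesday + 1 ≡ Thursday — that's 1912's doomsday.
In March the doomsday date is Mar 14.
Mar 31 is 17 days after Mar 14; 17 mod 7 = 3, so Thursday + 3 = Sunday.

Sunday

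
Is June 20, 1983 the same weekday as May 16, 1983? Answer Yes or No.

From May 16, 1983 to Jun 20, 1983 is 35 days.
35 mod 7 = 0, so they are the same weekday.
(May 16, 1983 is a Monday; Jun 20, 1983 is a Monday.)

Yes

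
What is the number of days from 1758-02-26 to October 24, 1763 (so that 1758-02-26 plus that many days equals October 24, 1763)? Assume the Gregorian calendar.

2066

Feb 26, 1758 → Feb 26, 1759: 365 days.
Feb 26, 1759 → Feb 26, 1760: 365 days.
Feb 26, 1760 → Feb 26, 1761: 366 days (Feb 29, 1760 is in that span).
Feb 26, 1761 → Feb 26, 1762: 365 days.
Feb 26, 1762 → Feb 26, 1763: 365 days.
Feb 26, 1763 → Mar 26, 1763: 28 days (February has 28).
Mar 26, 1763 → Apr 26, 1763: 31 days (March has 31).
Apr 26, 1763 → May 26, 1763: 30 days (April has 30).
May 26, 1763 → Jun 26, 1763: 31 days (May has 31).
Jun 26, 1763 → Jul 26, 1763: 30 days (June has 30).
Jul 26, 1763 → Aug 26, 1763: 31 days (July has 31).
Aug 26, 1763 → Sep 26, 1763: 31 days (August has 31).
Sep 26, 1763 → Oct 24, 1763: 28 days.
Total: 2066 days.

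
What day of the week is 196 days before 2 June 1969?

Monday

First find the weekday of Jun 2, 1969. Doomsday rule: the anchor day for the 1900s is Wednesday. For year 69: 69÷12 = 5 r 9, and 9÷4 = 2, so 5+9+2 = 16.
Wednesday + 16 ≡ Friday — that's 1969's doomsday.
In June the doomsday date is Jun 6.
Jun 2 is 4 days before Jun 6; 4 mod 7 = 4, so Friday − 4 = Monday.
196 mod 7 = 0, so 196 days before a Monday is Monday − 0 = Monday.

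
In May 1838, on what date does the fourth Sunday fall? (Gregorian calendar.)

May 1, 1838 is a Tuesday.
The first Sunday is therefore May 6 (5 days later).
The fourth Sunday is 6 + 3×7 = May 27.

May 27, 1838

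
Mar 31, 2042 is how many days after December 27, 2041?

94

Dec 27, 2041 → Jan 27, 2042: 31 days (December has 31).
Jan 27, 2042 → Feb 27, 2042: 31 days (January has 31).
Feb 27, 2042 → Mar 27, 2042: 28 days (February has 28).
Mar 27, 2042 → Mar 31, 2042: 4 days.
Total: 94 days.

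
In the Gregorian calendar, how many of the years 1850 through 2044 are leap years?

48

Multiples of 4 in [1850,2044]: 49.
Of those, multiples of 100: 2 (not leap unless ÷400).
Multiples of 400: 1.
Leap years = 49 − 2 + 1 = 48.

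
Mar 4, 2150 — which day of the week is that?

Wednesday

Doomsday rule: the anchor day for the 2100s is Sunday. For year 50: 50÷12 = 4 r 2, and 2÷4 = 0, so 4+2+0 = 6.
Sunday + 6 ≡ Saturday — that's 2150's doomsday.
In March the doomsday date is Mar 14.
Mar 4 is 10 days before Mar 14; 10 mod 7 = 3, so Saturday − 3 = Wednesday.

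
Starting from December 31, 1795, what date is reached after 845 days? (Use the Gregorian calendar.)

April 24, 1798

+366 (one year; includes Feb 29, 1796) → Dec 31, 1796 (479 left).
+365 (one year) → Dec 31, 1797 (114 left).
Dec has 31 days: +1 → Jan 1, 1798 (113 left).
Jan has 31 days: +31 → Feb 1, 1798 (82 left).
Feb has 28 days: +28 → Mar 1, 1798 (54 left).
Mar has 31 days: +31 → Apr 1, 1798 (23 left).
+23 → Apr 24, 1798.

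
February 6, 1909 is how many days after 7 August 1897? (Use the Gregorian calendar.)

4200

Aug 7, 1897 → Aug 7, 1898: 365 days.
Aug 7, 1898 → Aug 7, 1899: 365 days.
Aug 7, 1899 → Aug 7, 1900: 365 days.
Aug 7, 1900 → Aug 7, 1901: 365 days.
Aug 7, 1901 → Aug 7, 1902: 365 days.
Aug 7, 1902 → Aug 7, 1903: 365 days.
Aug 7, 1903 → Aug 7, 1904: 366 days (Feb 29, 1904 is in that span).
Aug 7, 1904 → Aug 7, 1905: 365 days.
Aug 7, 1905 → Aug 7, 1906: 365 days.
Aug 7, 1906 → Aug 7, 1907: 365 days.
Aug 7, 1907 → Aug 7, 1908: 366 days (Feb 29, 1908 is in that span).
Aug 7, 1908 → Sep 7, 1908: 31 days (August has 31).
Sep 7, 1908 → Oct 7, 1908: 30 days (September has 30).
Oct 7, 1908 → Nov 7, 1908: 31 days (October has 31).
Nov 7, 1908 → Dec 7, 1908: 30 days (November has 30).
Dec 7, 1908 → Jan 7, 1909: 31 days (December has 31).
Jan 7, 1909 → Feb 6, 1909: 30 days.
Total: 4200 days.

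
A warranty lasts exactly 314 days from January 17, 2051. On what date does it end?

Jan has 31 days: +15 → Feb 1, 2051 (299 left).
Feb has 28 days: +28 → Mar 1, 2051 (271 left).
Mar has 31 days: +31 → Apr 1, 2051 (240 left).
Apr has 30 days: +30 → May 1, 2051 (210 left).
May has 31 days: +31 → Jun 1, 2051 (179 left).
Jun has 30 days: +30 → Jul 1, 2051 (149 left).
Jul has 31 days: +31 → Aug 1, 2051 (118 left).
Aug has 31 days: +31 → Sep 1, 2051 (87 left).
Sep has 30 days: +30 → Oct 1, 2051 (57 left).
Oct has 31 days: +31 → Nov 1, 2051 (26 left).
+26 → Nov 27, 2051.

November 27, 2051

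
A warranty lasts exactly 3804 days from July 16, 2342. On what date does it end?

December 14, 2352

+365 (one year) → Jul 16, 2343 (3439 left).
+366 (one year; includes Feb 29, 2344) → Jul 16, 2344 (3073 left).
+365 (one year) → Jul 16, 2345 (2708 left).
+365 (one year) → Jul 16, 2346 (2343 left).
+365 (one year) → Jul 16, 2347 (1978 left).
+366 (one year; includes Feb 29, 2348) → Jul 16, 2348 (1612 left).
+365 (one year) → Jul 16, 2349 (1247 left).
+365 (one year) → Jul 16, 2350 (882 left).
+365 (one year) → Jul 16, 2351 (517 left).
+366 (one year; includes Feb 29, 2352) → Jul 16, 2352 (151 left).
Jul has 31 days: +16 → Aug 1, 2352 (135 left).
Aug has 31 days: +31 → Sep 1, 2352 (104 left).
Sep has 30 days: +30 → Oct 1, 2352 (74 left).
Oct has 31 days: +31 → Nov 1, 2352 (43 left).
Nov has 30 days: +30 → Dec 1, 2352 (13 left).
+13 → Dec 14, 2352.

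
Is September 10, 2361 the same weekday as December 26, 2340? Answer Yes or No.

From Dec 26, 2340 to Sep 10, 2361 is 7563 days.
7563 mod 7 = 3, so they are different weekdays.
(Dec 26, 2340 is a Thursday; Sep 10, 2361 is a Sunday.)

No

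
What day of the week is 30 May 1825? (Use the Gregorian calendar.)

Monday

Doomsday rule: the anchor day for the 1800s is Friday. For year 25: 25÷12 = 2 r 1, and 1÷4 = 0, so 2+1+0 = 3.
Friday + 3 ≡ Monday — that's 1825's doomsday.
In May the doomsday date is May 9.
May 30 is 21 days after May 9; 21 mod 7 = 0, so Monday + 0 = Monday.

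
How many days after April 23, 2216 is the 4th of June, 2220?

Apr 23, 2216 → Apr 23, 2217: 365 days.
Apr 23, 2217 → Apr 23, 2218: 365 days.
Apr 23, 2218 → Apr 23, 2219: 365 days.
Apr 23, 2219 → Apr 23, 2220: 366 days (Feb 29, 2220 is in that span).
Apr 23, 2220 → May 23, 2220: 30 days (April has 30).
May 23, 2220 → Jun 4, 2220: 12 days.
Total: 1503 days.

1503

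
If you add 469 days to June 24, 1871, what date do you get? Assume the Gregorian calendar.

October 5, 1872

+366 (one year; includes Feb 29, 1872) → Jun 24, 1872 (103 left).
Jun has 30 days: +7 → Jul 1, 1872 (96 left).
Jul has 31 days: +31 → Aug 1, 1872 (65 left).
Aug has 31 days: +31 → Sep 1, 1872 (34 left).
Sep has 30 days: +30 → Oct 1, 1872 (4 left).
+4 → Oct 5, 1872.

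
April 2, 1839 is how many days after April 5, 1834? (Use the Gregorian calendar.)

1823

Apr 5, 1834 → Apr 5, 1835: 365 days.
Apr 5, 1835 → Apr 5, 1836: 366 days (Feb 29, 1836 is in that span).
Apr 5, 1836 → Apr 5, 1837: 365 days.
Apr 5, 1837 → Apr 5, 1838: 365 days.
Apr 5, 1838 → May 5, 1838: 30 days (April has 30).
May 5, 1838 → Jun 5, 1838: 31 days (May has 31).
Jun 5, 1838 → Jul 5, 1838: 30 days (June has 30).
Jul 5, 1838 → Aug 5, 1838: 31 days (July has 31).
Aug 5, 1838 → Sep 5, 1838: 31 days (August has 31).
Sep 5, 1838 → Oct 5, 1838: 30 days (September has 30).
Oct 5, 1838 → Nov 5, 1838: 31 days (October has 31).
Nov 5, 1838 → Dec 5, 1838: 30 days (November has 30).
Dec 5, 1838 → Jan 5, 1839: 31 days (December has 31).
Jan 5, 1839 → Feb 5, 1839: 31 days (January has 31).
Feb 5, 1839 → Mar 5, 1839: 28 days (February has 28).
Mar 5, 1839 → Apr 2, 1839: 28 days.
Total: 1823 days.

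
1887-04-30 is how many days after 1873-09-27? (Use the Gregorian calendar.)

4963

Sep 27, 1873 → Sep 27, 1874: 365 days.
Sep 27, 1874 → Sep 27, 1875: 365 days.
Sep 27, 1875 → Sep 27, 1876: 366 days (Feb 29, 1876 is in that span).
Sep 27, 1876 → Sep 27, 1877: 365 days.
Sep 27, 1877 → Sep 27, 1878: 365 days.
Sep 27, 1878 → Sep 27, 1879: 365 days.
Sep 27, 1879 → Sep 27, 1880: 366 days (Feb 29, 1880 is in that span).
Sep 27, 1880 → Sep 27, 1881: 365 days.
Sep 27, 1881 → Sep 27, 1882: 365 days.
Sep 27, 1882 → Sep 27, 1883: 365 days.
Sep 27, 1883 → Sep 27, 1884: 366 days (Feb 29, 1884 is in that span).
Sep 27, 1884 → Sep 27, 1885: 365 days.
Sep 27, 1885 → Sep 27, 1886: 365 days.
Sep 27, 1886 → Oct 27, 1886: 30 days (September has 30).
Oct 27, 1886 → Nov 27, 1886: 31 days (October has 31).
Nov 27, 1886 → Dec 27, 1886: 30 days (November has 30).
Dec 27, 1886 → Jan 27, 1887: 31 days (December has 31).
Jan 27, 1887 → Feb 27, 1887: 31 days (January has 31).
Feb 27, 1887 → Mar 27, 1887: 28 days (February has 28).
Mar 27, 1887 → Apr 27, 1887: 31 days (March has 31).
Apr 27, 1887 → Apr 30, 1887: 3 days.
Total: 4963 days.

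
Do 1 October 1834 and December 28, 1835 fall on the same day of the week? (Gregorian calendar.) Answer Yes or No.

No

From Oct 1, 1834 to Dec 28, 1835 is 453 days.
453 mod 7 = 5, so they are different weekdays.
(Oct 1, 1834 is a Wednesday; Dec 28, 1835 is a Monday.)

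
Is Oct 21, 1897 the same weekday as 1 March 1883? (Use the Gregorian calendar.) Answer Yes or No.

Yes

From Mar 1, 1883 to Oct 21, 1897 is 5348 days.
5348 mod 7 = 0, so they are the same weekday.
(Mar 1, 1883 is a Thursday; Oct 21, 1897 is a Thursday.)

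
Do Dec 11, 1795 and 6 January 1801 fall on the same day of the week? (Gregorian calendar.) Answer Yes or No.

No

From Dec 11, 1795 to Jan 6, 1801 is 1852 days.
1852 mod 7 = 4, so they are different weekdays.
(Dec 11, 1795 is a Friday; Jan 6, 1801 is a Tuesday.)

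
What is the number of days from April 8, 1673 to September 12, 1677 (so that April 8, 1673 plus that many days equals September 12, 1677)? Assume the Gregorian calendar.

Apr 8, 1673 → Apr 8, 1674: 365 days.
Apr 8, 1674 → Apr 8, 1675: 365 days.
Apr 8, 1675 → Apr 8, 1676: 366 days (Feb 29, 1676 is in that span).
Apr 8, 1676 → Apr 8, 1677: 365 days.
Apr 8, 1677 → May 8, 1677: 30 days (April has 30).
May 8, 1677 → Jun 8, 1677: 31 days (May has 31).
Jun 8, 1677 → Jul 8, 1677: 30 days (June has 30).
Jul 8, 1677 → Aug 8, 1677: 31 days (July has 31).
Aug 8, 1677 → Sep 8, 1677: 31 days (August has 31).
Sep 8, 1677 → Sep 12, 1677: 4 days.
Total: 1618 days.

1618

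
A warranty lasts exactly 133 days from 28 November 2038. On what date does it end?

Nov has 30 days: +3 → Dec 1, 2038 (130 left).
Dec has 31 days: +31 → Jan 1, 2039 (99 left).
Jan has 31 days: +31 → Feb 1, 2039 (68 left).
Feb has 28 days: +28 → Mar 1, 2039 (40 left).
Mar has 31 days: +31 → Apr 1, 2039 (9 left).
+9 → Apr 10, 2039.

April 10, 2039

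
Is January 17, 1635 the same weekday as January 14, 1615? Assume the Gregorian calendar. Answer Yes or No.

Yes

From Jan 14, 1615 to Jan 17, 1635 is 7308 days.
7308 mod 7 = 0, so they are the same weekday.
(Jan 14, 1615 is a Wednesday; Jan 17, 1635 is a Wednesday.)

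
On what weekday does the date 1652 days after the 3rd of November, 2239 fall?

Nov 3, 2239 is a Sunday.
1652 mod 7 = 0, so 1652 days after a Sunday is Sunday + 0 = Sunday.

Sunday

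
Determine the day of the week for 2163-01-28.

Friday

Doomsday rule: the anchor day for the 2100s is Sunday. For year 63: 63÷12 = 5 r 3, and 3÷4 = 0, so 5+3+0 = 8.
Sunday + 8 ≡ Monday — that's 2163's doomsday.
In January the doomsday date is Jan 3 (2163 is not a leap year).
Jan 28 is 25 days after Jan 3; 25 mod 7 = 4, so Monday + 4 = Friday.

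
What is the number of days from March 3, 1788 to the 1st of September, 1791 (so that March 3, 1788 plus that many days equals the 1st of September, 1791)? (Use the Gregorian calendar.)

1277

Mar 3, 1788 → Mar 3, 1789: 365 days.
Mar 3, 1789 → Mar 3, 1790: 365 days.
Mar 3, 1790 → Mar 3, 1791: 365 days.
Mar 3, 1791 → Apr 3, 1791: 31 days (March has 31).
Apr 3, 1791 → May 3, 1791: 30 days (April has 30).
May 3, 1791 → Jun 3, 1791: 31 days (May has 31).
Jun 3, 1791 → Jul 3, 1791: 30 days (June has 30).
Jul 3, 1791 → Aug 3, 1791: 31 days (July has 31).
Aug 3, 1791 → Sep 1, 1791: 29 days.
Total: 1277 days.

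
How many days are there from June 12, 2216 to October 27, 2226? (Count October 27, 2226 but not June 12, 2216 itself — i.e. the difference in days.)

3789

Jun 12, 2216 → Jun 12, 2217: 365 days.
Jun 12, 2217 → Jun 12, 2218: 365 days.
Jun 12, 2218 → Jun 12, 2219: 365 days.
Jun 12, 2219 → Jun 12, 2220: 366 days (Feb 29, 2220 is in that span).
Jun 12, 2220 → Jun 12, 2221: 365 days.
Jun 12, 2221 → Jun 12, 2222: 365 days.
Jun 12, 2222 → Jun 12, 2223: 365 days.
Jun 12, 2223 → Jun 12, 2224: 366 days (Feb 29, 2224 is in that span).
Jun 12, 2224 → Jun 12, 2225: 365 days.
Jun 12, 2225 → Jun 12, 2226: 365 days.
Jun 12, 2226 → Jul 12, 2226: 30 days (June has 30).
Jul 12, 2226 → Aug 12, 2226: 31 days (July has 31).
Aug 12, 2226 → Sep 12, 2226: 31 days (August has 31).
Sep 12, 2226 → Oct 12, 2226: 30 days (September has 30).
Oct 12, 2226 → Oct 27, 2226: 15 days.
Total: 3789 days.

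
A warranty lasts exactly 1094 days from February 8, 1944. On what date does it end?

+366 (one year; includes Feb 29, 1944) → Feb 8, 1945 (728 left).
+365 (one year) → Feb 8, 1946 (363 left).
Feb has 28 days: +21 → Mar 1, 1946 (342 left).
Mar has 31 days: +31 → Apr 1, 1946 (311 left).
Apr has 30 days: +30 → May 1, 1946 (281 left).
May has 31 days: +31 → Jun 1, 1946 (250 left).
Jun has 30 days: +30 → Jul 1, 1946 (220 left).
Jul has 31 days: +31 → Aug 1, 1946 (189 left).
Aug has 31 days: +31 → Sep 1, 1946 (158 left).
Sep has 30 days: +30 → Oct 1, 1946 (128 left).
Oct has 31 days: +31 → Nov 1, 1946 (97 left).
Nov has 30 days: +30 → Dec 1, 1946 (67 left).
Dec has 31 days: +31 → Jan 1, 1947 (36 left).
Jan has 31 days: +31 → Feb 1, 1947 (5 left).
+5 → Feb 6, 1947.

February 6, 1947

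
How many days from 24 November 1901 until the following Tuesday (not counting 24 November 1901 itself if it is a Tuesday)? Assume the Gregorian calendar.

2

Nov 24, 1901 is a Sunday.
From Sunday to the next Tuesday is 2 days.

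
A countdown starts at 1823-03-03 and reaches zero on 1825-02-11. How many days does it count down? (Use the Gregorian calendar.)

Mar 3, 1823 → Mar 3, 1824: 366 days (Feb 29, 1824 is in that span).
Mar 3, 1824 → Apr 3, 1824: 31 days (March has 31).
Apr 3, 1824 → May 3, 1824: 30 days (April has 30).
May 3, 1824 → Jun 3, 1824: 31 days (May has 31).
Jun 3, 1824 → Jul 3, 1824: 30 days (June has 30).
Jul 3, 1824 → Aug 3, 1824: 31 days (July has 31).
Aug 3, 1824 → Sep 3, 1824: 31 days (August has 31).
Sep 3, 1824 → Oct 3, 1824: 30 days (September has 30).
Oct 3, 1824 → Nov 3, 1824: 31 days (October has 31).
Nov 3, 1824 → Dec 3, 1824: 30 days (November has 30).
Dec 3, 1824 → Jan 3, 1825: 31 days (December has 31).
Jan 3, 1825 → Feb 3, 1825: 31 days (January has 31).
Feb 3, 1825 → Feb 11, 1825: 8 days.
Total: 711 days.

711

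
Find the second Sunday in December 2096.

December 9, 2096

December 1, 2096 is a Saturday.
The first Sunday is therefore December 2 (1 days later).
The second Sunday is 2 + 1×7 = December 9.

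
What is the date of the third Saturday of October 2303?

October 1, 2303 is a Thursday.
The first Saturday is therefore October 3 (2 days later).
The third Saturday is 3 + 2×7 = October 17.

October 17, 2303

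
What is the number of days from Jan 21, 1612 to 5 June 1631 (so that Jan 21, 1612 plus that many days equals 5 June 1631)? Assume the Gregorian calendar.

7075

Jan 21, 1612 → Jan 21, 1613: 366 days (Feb 29, 1612 is in that span).
Jan 21, 1613 → Jan 21, 1614: 365 days.
Jan 21, 1614 → Jan 21, 1615: 365 days.
Jan 21, 1615 → Jan 21, 1616: 365 days.
Jan 21, 1616 → Jan 21, 1617: 366 days (Feb 29, 1616 is in that span).
Jan 21, 1617 → Jan 21, 1618: 365 days.
Jan 21, 1618 → Jan 21, 1619: 365 days.
Jan 21, 1619 → Jan 21, 1620: 365 days.
Jan 21, 1620 → Jan 21, 1621: 366 days (Feb 29, 1620 is in that span).
Jan 21, 1621 → Jan 21, 1622: 365 days.
Jan 21, 1622 → Jan 21, 1623: 365 days.
Jan 21, 1623 → Jan 21, 1624: 365 days.
Jan 21, 1624 → Jan 21, 1625: 366 days (Feb 29, 1624 is in that span).
Jan 21, 1625 → Jan 21, 1626: 365 days.
Jan 21, 1626 → Jan 21, 1627: 365 days.
Jan 21, 1627 → Jan 21, 1628: 365 days.
Jan 21, 1628 → Jan 21, 1629: 366 days (Feb 29, 1628 is in that span).
Jan 21, 1629 → Jan 21, 1630: 365 days.
Jan 21, 1630 → Jan 21, 1631: 365 days.
Jan 21, 1631 → Feb 21, 1631: 31 days (January has 31).
Feb 21, 1631 → Mar 21, 1631: 28 days (February has 28).
Mar 21, 1631 → Apr 21, 1631: 31 days (March has 31).
Apr 21, 1631 → May 21, 1631: 30 days (April has 30).
May 21, 1631 → Jun 5, 1631: 15 days.
Total: 7075 days.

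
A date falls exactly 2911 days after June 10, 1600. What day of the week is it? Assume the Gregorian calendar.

Friday

First find the weekday of Jun 10, 1600. Doomsday rule: the anchor day for the 1600s is Tuesday. For year 00: 0÷12 = 0 r 0, and 0÷4 = 0, so 0+0+0 = 0.
Tuesday + 0 ≡ Tuesday — that's 1600's doomsday.
In June the doomsday date is Jun 6.
Jun 10 is 4 days after Jun 6; 4 mod 7 = 4, so Tuesday + 4 = Saturday.
2911 mod 7 = 6, so 2911 days after a Saturday is Saturday + 6 = Friday.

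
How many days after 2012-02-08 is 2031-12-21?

Feb 8, 2012 → Feb 8, 2013: 366 days (Feb 29, 2012 is in that span).
Feb 8, 2013 → Feb 8, 2014: 365 days.
Feb 8, 2014 → Feb 8, 2015: 365 days.
Feb 8, 2015 → Feb 8, 2016: 365 days.
Feb 8, 2016 → Feb 8, 2017: 366 days (Feb 29, 2016 is in that span).
Feb 8, 2017 → Feb 8, 2018: 365 days.
Feb 8, 2018 → Feb 8, 2019: 365 days.
Feb 8, 2019 → Feb 8, 2020: 365 days.
Feb 8, 2020 → Feb 8, 2021: 366 days (Feb 29, 2020 is in that span).
Feb 8, 2021 → Feb 8, 2022: 365 days.
Feb 8, 2022 → Feb 8, 2023: 365 days.
Feb 8, 2023 → Feb 8, 2024: 365 days.
Feb 8, 2024 → Feb 8, 2025: 366 days (Feb 29, 2024 is in that span).
Feb 8, 2025 → Feb 8, 2026: 365 days.
Feb 8, 2026 → Feb 8, 2027: 365 days.
Feb 8, 2027 → Feb 8, 2028: 365 days.
Feb 8, 2028 → Feb 8, 2029: 366 days (Feb 29, 2028 is in that span).
Feb 8, 2029 → Feb 8, 2030: 365 days.
Feb 8, 2030 → Feb 8, 2031: 365 days.
Feb 8, 2031 → Mar 8, 2031: 28 days (February has 28).
Mar 8, 2031 → Apr 8, 2031: 31 days (March has 31).
Apr 8, 2031 → May 8, 2031: 30 days (April has 30).
May 8, 2031 → Jun 8, 2031: 31 days (May has 31).
Jun 8, 2031 → Jul 8, 2031: 30 days (June has 30).
Jul 8, 2031 → Aug 8, 2031: 31 days (July has 31).
Aug 8, 2031 → Sep 8, 2031: 31 days (August has 31).
Sep 8, 2031 → Oct 8, 2031: 30 days (September has 30).
Oct 8, 2031 → Nov 8, 2031: 31 days (October has 31).
Nov 8, 2031 → Dec 8, 2031: 30 days (November has 30).
Dec 8, 2031 → Dec 21, 2031: 13 days.
Total: 7256 days.

7256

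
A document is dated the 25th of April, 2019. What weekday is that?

Doomsday rule: the anchor day for the 2000s is Tuesday. For year 19: 19÷12 = 1 r 7, and 7÷4 = 1, so 1+7+1 = 9.
Tuesday + 9 ≡ Thursday — that's 2019's doomsday.
In April the doomsday date is Apr 4.
Apr 25 is 21 days after Apr 4; 21 mod 7 = 0, so Thursday + 0 = Thursday.

Thursday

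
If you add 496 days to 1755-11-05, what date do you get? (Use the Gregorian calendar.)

+366 (one year; includes Feb 29, 1756) → Nov 5, 1756 (130 left).
Nov has 30 days: +26 → Dec 1, 1756 (104 left).
Dec has 31 days: +31 → Jan 1, 1757 (73 left).
Jan has 31 days: +31 → Feb 1, 1757 (42 left).
Feb has 28 days: +28 → Mar 1, 1757 (14 left).
+14 → Mar 15, 1757.

March 15, 1757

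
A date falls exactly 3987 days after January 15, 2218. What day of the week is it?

Monday

Jan 15, 2218 is a Thursday.
3987 mod 7 = 4, so 3987 days after a Thursday is Thursday + 4 = Monday.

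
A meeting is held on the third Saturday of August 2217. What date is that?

August 16, 2217

August 1, 2217 is a Friday.
The first Saturday is therefore August 2 (1 days later).
The third Saturday is 2 + 2×7 = August 16.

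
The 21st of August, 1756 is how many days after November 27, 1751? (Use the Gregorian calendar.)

Nov 27, 1751 → Nov 27, 1752: 366 days (Feb 29, 1752 is in that span).
Nov 27, 1752 → Nov 27, 1753: 365 days.
Nov 27, 1753 → Nov 27, 1754: 365 days.
Nov 27, 1754 → Nov 27, 1755: 365 days.
Nov 27, 1755 → Dec 27, 1755: 30 days (November has 30).
Dec 27, 1755 → Jan 27, 1756: 31 days (December has 31).
Jan 27, 1756 → Feb 27, 1756: 31 days (January has 31).
Feb 27, 1756 → Mar 27, 1756: 29 days (February has 29).
Mar 27, 1756 → Apr 27, 1756: 31 days (March has 31).
Apr 27, 1756 → May 27, 1756: 30 days (April has 30).
May 27, 1756 → Jun 27, 1756: 31 days (May has 31).
Jun 27, 1756 → Jul 27, 1756: 30 days (June has 30).
Jul 27, 1756 → Aug 21, 1756: 25 days.
Total: 1729 days.

1729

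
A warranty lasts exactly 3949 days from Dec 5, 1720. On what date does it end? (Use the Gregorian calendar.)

+365 (one year) → Dec 5, 1721 (3584 left).
+365 (one year) → Dec 5, 1722 (3219 left).
+365 (one year) → Dec 5, 1723 (2854 left).
+366 (one year; includes Feb 29, 1724) → Dec 5, 1724 (2488 left).
+365 (one year) → Dec 5, 1725 (2123 left).
+365 (one year) → Dec 5, 1726 (1758 left).
+365 (one year) → Dec 5, 1727 (1393 left).
+366 (one year; includes Feb 29, 1728) → Dec 5, 1728 (1027 left).
+365 (one year) → Dec 5, 1729 (662 left).
+365 (one year) → Dec 5, 1730 (297 left).
Dec has 31 days: +27 → Jan 1, 1731 (270 left).
Jan has 31 days: +31 → Feb 1, 1731 (239 left).
Feb has 28 days: +28 → Mar 1, 1731 (211 left).
Mar has 31 days: +31 → Apr 1, 1731 (180 left).
Apr has 30 days: +30 → May 1, 1731 (150 left).
May has 31 days: +31 → Jun 1, 1731 (119 left).
Jun has 30 days: +30 → Jul 1, 1731 (89 left).
Jul has 31 days: +31 → Aug 1, 1731 (58 left).
Aug has 31 days: +31 → Sep 1, 1731 (27 left).
+27 → Sep 28, 1731.

September 28, 1731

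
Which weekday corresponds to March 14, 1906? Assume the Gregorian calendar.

Wednesday

Doomsday rule: the anchor day for the 1900s is Wednesday. For year 06: 6÷12 = 0 r 6, and 6÷4 = 1, so 0+6+1 = 7.
Wednesday + 7 ≡ Wednesday — that's 1906's doomsday.
In March the doomsday date is Mar 14.
Mar 14 is the doomsday itself: Wednesday.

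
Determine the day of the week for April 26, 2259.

Doomsday rule: the anchor day for the 2200s is Friday. For year 59: 59÷12 = 4 r 11, and 11÷4 = 2, so 4+11+2 = 17.
Friday + 17 ≡ Monday — that's 2259's doomsday.
In April the doomsday date is Apr 4.
Apr 26 is 22 days after Apr 4; 22 mod 7 = 1, so Monday + 1 = Tuesday.

Tuesday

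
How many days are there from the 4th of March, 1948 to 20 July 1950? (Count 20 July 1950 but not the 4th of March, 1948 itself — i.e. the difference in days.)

868

Mar 4, 1948 → Mar 4, 1949: 365 days.
Mar 4, 1949 → Mar 4, 1950: 365 days.
Mar 4, 1950 → Apr 4, 1950: 31 days (March has 31).
Apr 4, 1950 → May 4, 1950: 30 days (April has 30).
May 4, 1950 → Jun 4, 1950: 31 days (May has 31).
Jun 4, 1950 → Jul 4, 1950: 30 days (June has 30).
Jul 4, 1950 → Jul 20, 1950: 16 days.
Total: 868 days.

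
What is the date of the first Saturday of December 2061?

December 3, 2061

December 1, 2061 is a Thursday.
The first Saturday is therefore December 3 (2 days later).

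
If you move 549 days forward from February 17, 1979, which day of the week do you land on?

Tuesday

Feb 17, 1979 is a Saturday.
549 mod 7 = 3, so 549 days after a Saturday is Saturday + 3 = Tuesday.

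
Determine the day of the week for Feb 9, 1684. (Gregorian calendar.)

Doomsday rule: the anchor day for the 1600s is Tuesday. For year 84: 84÷12 = 7 r 0, and 0÷4 = 0, so 7+0+0 = 7.
Tuesday + 7 ≡ Tuesday — that's 1684's doomsday.
In February the doomsday date is Feb 29 (1684 is a leap year (divisible by 4)).
Feb 9 is 20 days before Feb 29; 20 mod 7 = 6, so Tuesday − 6 = Wednesday.

Wednesday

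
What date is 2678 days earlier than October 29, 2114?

June 30, 2107

−365 (one year) → Oct 29, 2113 (2313 left).
−365 (one year) → Oct 29, 2112 (1948 left).
−366 (one year; includes Feb 29, 2112) → Oct 29, 2111 (1582 left).
−365 (one year) → Oct 29, 2110 (1217 left).
−365 (one year) → Oct 29, 2109 (852 left).
−365 (one year) → Oct 29, 2108 (487 left).
−366 (one year; includes Feb 29, 2108) → Oct 29, 2107 (121 left).
−29 → Sep 30, 2107 (end of Sep, 30 days; 92 left).
−30 → Aug 31, 2107 (end of Aug, 31 days; 62 left).
−31 → Jul 31, 2107 (end of Jul, 31 days; 31 left).
−31 → Jun 30, 2107 (end of Jun, 30 days; 0 left).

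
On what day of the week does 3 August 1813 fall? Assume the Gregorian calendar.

January 1, 1813 is a Friday.
Jan 1, 1813 → Feb 1, 1813: 31 days (January has 31).
Feb 1, 1813 → Mar 1, 1813: 28 days (February has 28).
Mar 1, 1813 → Apr 1, 1813: 31 days (March has 31).
Apr 1, 1813 → May 1, 1813: 30 days (April has 30).
May 1, 1813 → Jun 1, 1813: 31 days (May has 31).
Jun 1, 1813 → Jul 1, 1813: 30 days (June has 30).
Jul 1, 1813 → Aug 1, 1813: 31 days (July has 31).
Aug 1, 1813 → Aug 3, 1813: 2 days.
Total: 214 days.
214 mod 7 = 4, so Friday + 4 = Tuesday.

Tuesday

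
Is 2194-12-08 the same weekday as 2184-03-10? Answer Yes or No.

No

From Mar 10, 2184 to Dec 8, 2194 is 3925 days.
3925 mod 7 = 5, so they are different weekdays.
(Mar 10, 2184 is a Wednesday; Dec 8, 2194 is a Monday.)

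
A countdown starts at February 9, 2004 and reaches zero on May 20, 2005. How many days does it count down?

Feb 9, 2004 → Feb 9, 2005: 366 days (Feb 29, 2004 is in that span).
Feb 9, 2005 → Mar 9, 2005: 28 days (February has 28).
Mar 9, 2005 → Apr 9, 2005: 31 days (March has 31).
Apr 9, 2005 → May 9, 2005: 30 days (April has 30).
May 9, 2005 → May 20, 2005: 11 days.
Total: 466 days.

466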